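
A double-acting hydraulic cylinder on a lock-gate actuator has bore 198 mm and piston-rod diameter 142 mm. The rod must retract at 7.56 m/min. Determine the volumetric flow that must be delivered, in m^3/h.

Rod-side annular area A_ann = π/4 × (198² − 142²) = 14950 mm^2
Q = A × v

Q ≈ 6.78 m^3/h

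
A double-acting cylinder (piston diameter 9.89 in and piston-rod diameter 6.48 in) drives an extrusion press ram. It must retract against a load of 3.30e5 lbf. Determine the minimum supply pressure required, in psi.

Rod-side annular area A_ann = π/4 × (9.89² − 6.48²) = 43.84 in^2
Retraction: pressure acts on the annular area.
P = F / A = 3.30e5 lbf / A

P ≈ 7530 psi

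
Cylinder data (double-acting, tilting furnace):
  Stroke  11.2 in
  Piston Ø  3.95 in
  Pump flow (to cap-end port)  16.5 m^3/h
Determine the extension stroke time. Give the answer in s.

Cap-side area A_cap = π/4 × (3.95 in)² = 12.25 in^2
Swept volume V = A × L; t = V / Q = A·L / Q

t ≈ 0.491 s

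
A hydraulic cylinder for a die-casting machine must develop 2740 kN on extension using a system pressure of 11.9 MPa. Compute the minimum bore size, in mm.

Extension force acts on the full piston face: F = P × (π/4)D².
D = √(4F / (πP)) = √(4 × 2740 kN / (π × 11.9 MPa))

D ≈ 541 mm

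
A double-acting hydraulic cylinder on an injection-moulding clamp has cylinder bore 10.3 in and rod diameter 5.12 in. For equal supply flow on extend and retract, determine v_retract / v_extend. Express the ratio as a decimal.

v_ret/v_ext ≈ 1.33

Cap-side area A_cap = π/4 × (10.3 in)² = 83.32 in^2
Rod-side annular area A_ann = π/4 × (10.3² − 5.12²) = 62.73 in^2
For equal Q, v ∝ 1/A, so v_ret/v_ext = A_cap/A_ann.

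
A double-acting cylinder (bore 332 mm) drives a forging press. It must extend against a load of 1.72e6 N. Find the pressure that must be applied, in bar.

Cap-side area A_cap = π/4 × (332 mm)² = 86570 mm^2
P = F / A = 1.72e6 N / A

P ≈ 199 bar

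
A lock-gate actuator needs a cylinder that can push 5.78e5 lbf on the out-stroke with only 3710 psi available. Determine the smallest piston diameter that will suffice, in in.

D ≈ 14.1 in

Extension force acts on the full piston face: F = P × (π/4)D².
D = √(4F / (πP)) = √(4 × 5.78e5 lbf / (π × 3710 psi))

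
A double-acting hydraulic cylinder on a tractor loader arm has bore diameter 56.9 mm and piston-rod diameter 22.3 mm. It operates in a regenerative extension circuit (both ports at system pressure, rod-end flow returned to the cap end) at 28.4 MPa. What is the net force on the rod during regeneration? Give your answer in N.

With equal pressure on both faces, forces on the annular region cancel; the net push is pressure × rod cross-section.
Rod cross-section A_rod = π/4 × (22.3 mm)² = 390.6 mm^2
F = P × A_rod

F ≈ 11100 N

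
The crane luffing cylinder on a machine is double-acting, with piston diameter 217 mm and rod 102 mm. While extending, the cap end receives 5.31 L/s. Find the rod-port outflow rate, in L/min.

Q_out ≈ 248 L/min

Cap-side area A_cap = π/4 × (217 mm)² = 36980 mm^2
Rod-side annular area A_ann = π/4 × (217² − 102²) = 28810 mm^2
Piston speed v = Q_in/A_cap; rod-end outflow Q_out = v × A_ann = Q_in × A_ann/A_cap.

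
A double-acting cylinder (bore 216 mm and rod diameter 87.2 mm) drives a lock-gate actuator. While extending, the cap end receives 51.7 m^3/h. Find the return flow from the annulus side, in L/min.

Q_out ≈ 721 L/min

Cap-side area A_cap = π/4 × (216 mm)² = 36640 mm^2
Rod-side annular area A_ann = π/4 × (216² − 87.2²) = 30670 mm^2
Piston speed v = Q_in/A_cap; rod-end outflow Q_out = v × A_ann = Q_in × A_ann/A_cap.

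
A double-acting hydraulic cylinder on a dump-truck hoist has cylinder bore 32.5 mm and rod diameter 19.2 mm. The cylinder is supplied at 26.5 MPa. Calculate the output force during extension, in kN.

Cap-side area A_cap = π/4 × (32.5 mm)² = 829.6 mm^2
F = P × A_cap = 26.5 MPa × A_cap

F ≈ 22.0 kN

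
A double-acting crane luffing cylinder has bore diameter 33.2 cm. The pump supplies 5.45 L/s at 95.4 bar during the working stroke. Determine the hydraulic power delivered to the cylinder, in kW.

Hydraulic power = P × Q

W ≈ 52.0 kW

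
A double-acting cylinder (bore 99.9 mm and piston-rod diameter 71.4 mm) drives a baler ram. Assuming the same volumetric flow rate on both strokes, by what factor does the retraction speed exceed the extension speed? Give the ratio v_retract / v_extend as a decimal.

v_ret/v_ext ≈ 2.04

Cap-side area A_cap = π/4 × (99.9 mm)² = 7838 mm^2
Rod-side annular area A_ann = π/4 × (99.9² − 71.4²) = 3834 mm^2
For equal Q, v ∝ 1/A, so v_ret/v_ext = A_cap/A_ann.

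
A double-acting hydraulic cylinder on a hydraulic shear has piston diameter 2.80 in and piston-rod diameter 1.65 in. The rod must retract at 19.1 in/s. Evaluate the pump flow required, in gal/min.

Q ≈ 19.9 gal/min

Rod-side annular area A_ann = π/4 × (2.80² − 1.65²) = 4.019 in^2
Q = A × v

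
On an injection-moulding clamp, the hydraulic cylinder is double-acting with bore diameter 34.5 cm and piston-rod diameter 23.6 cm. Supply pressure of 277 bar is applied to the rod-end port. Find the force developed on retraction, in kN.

F ≈ 1380 kN

Rod-side annular area A_ann = π/4 × (34.5² − 23.6²) = 497.4 cm^2
On retraction the pressure acts on the annular area (bore minus rod).
F = P × A_ann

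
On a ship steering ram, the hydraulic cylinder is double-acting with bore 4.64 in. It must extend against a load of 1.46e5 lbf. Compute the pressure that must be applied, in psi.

Cap-side area A_cap = π/4 × (4.64 in)² = 16.91 in^2
P = F / A = 1.46e5 lbf / A

P ≈ 8630 psi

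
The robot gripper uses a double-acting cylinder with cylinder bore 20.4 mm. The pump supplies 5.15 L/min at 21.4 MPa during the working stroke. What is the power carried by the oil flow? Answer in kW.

W ≈ 1.84 kW

Hydraulic power = P × Q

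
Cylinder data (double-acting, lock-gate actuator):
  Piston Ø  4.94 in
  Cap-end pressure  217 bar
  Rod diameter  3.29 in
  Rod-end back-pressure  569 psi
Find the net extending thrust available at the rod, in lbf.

F ≈ 54300 lbf

Cap-side area A_cap = π/4 × (4.94 in)² = 19.17 in^2
Rod-side annular area A_ann = π/4 × (4.94² − 3.29²) = 10.67 in^2
Net thrust = P_cap·A_cap − P_rod·A_ann = 60320 lbf − 6069 lbf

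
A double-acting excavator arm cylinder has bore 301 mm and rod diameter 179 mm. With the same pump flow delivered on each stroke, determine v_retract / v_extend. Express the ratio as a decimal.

v_ret/v_ext ≈ 1.55

Cap-side area A_cap = π/4 × (301 mm)² = 71160 mm^2
Rod-side annular area A_ann = π/4 × (301² − 179²) = 45990 mm^2
For equal Q, v ∝ 1/A, so v_ret/v_ext = A_cap/A_ann.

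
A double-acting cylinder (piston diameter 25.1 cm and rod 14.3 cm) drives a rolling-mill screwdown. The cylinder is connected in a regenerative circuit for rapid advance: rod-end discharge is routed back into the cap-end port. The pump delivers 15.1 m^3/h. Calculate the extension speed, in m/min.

v ≈ 15.7 m/min

In regeneration the rod-end outflow joins the pump flow into the cap end, so the net volume the pump must supply per unit advance equals the rod cross-section area.
Rod cross-section A_rod = π/4 × (14.3 cm)² = 160.6 cm^2
v = Q_pump / A_rod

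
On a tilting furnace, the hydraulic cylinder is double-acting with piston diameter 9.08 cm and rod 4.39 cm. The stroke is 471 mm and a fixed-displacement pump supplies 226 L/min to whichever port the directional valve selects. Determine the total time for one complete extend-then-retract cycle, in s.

Cap-side area A_cap = π/4 × (9.08 cm)² = 64.75 cm^2
Rod-side annular area A_ann = π/4 × (9.08² − 4.39²) = 49.62 cm^2
t_ext = A_cap·L/Q = 0.8097 s
t_ret = A_ann·L/Q = 0.6204 s
t_cycle = t_ext + t_ret

t ≈ 1.43 s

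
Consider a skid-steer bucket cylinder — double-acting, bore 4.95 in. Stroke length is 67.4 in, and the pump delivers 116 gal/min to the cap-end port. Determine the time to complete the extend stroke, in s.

t ≈ 2.90 s

Cap-side area A_cap = π/4 × (4.95 in)² = 19.24 in^2
Swept volume V = A × L; t = V / Q = A·L / Q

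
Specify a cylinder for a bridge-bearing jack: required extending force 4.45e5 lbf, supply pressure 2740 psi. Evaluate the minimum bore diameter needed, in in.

Extension force acts on the full piston face: F = P × (π/4)D².
D = √(4F / (πP)) = √(4 × 4.45e5 lbf / (π × 2740 psi))

D ≈ 14.4 in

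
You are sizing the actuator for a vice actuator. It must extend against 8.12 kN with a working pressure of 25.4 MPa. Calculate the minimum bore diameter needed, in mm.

Extension force acts on the full piston face: F = P × (π/4)D².
D = √(4F / (πP)) = √(4 × 8.12 kN / (π × 25.4 MPa))

D ≈ 20.2 mm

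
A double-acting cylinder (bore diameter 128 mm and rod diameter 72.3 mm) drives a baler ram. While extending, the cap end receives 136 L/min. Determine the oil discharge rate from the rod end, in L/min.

Q_out ≈ 92.6 L/min

Cap-side area A_cap = π/4 × (128 mm)² = 12870 mm^2
Rod-side annular area A_ann = π/4 × (128² − 72.3²) = 8762 mm^2
Piston speed v = Q_in/A_cap; rod-end outflow Q_out = v × A_ann = Q_in × A_ann/A_cap.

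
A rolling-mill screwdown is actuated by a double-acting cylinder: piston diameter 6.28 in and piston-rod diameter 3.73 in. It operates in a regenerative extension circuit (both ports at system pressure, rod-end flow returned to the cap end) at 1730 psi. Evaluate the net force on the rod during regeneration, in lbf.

F ≈ 18900 lbf

With equal pressure on both faces, forces on the annular region cancel; the net push is pressure × rod cross-section.
Rod cross-section A_rod = π/4 × (3.73 in)² = 10.93 in^2
F = P × A_rod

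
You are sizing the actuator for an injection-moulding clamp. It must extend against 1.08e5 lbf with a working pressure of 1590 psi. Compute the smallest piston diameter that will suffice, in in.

Extension force acts on the full piston face: F = P × (π/4)D².
D = √(4F / (πP)) = √(4 × 1.08e5 lbf / (π × 1590 psi))

D ≈ 9.30 in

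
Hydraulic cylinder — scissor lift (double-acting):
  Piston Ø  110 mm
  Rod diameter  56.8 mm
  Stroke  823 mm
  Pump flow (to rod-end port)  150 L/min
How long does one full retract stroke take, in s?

t ≈ 2.29 s

Rod-side annular area A_ann = π/4 × (110² − 56.8²) = 6969 mm^2
Swept volume V = A × L; t = V / Q = A·L / Q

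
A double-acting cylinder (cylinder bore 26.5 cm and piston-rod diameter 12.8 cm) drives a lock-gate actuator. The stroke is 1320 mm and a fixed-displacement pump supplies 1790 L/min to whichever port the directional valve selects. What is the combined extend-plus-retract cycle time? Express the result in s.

t ≈ 4.31 s

Cap-side area A_cap = π/4 × (26.5 cm)² = 551.5 cm^2
Rod-side annular area A_ann = π/4 × (26.5² − 12.8²) = 422.9 cm^2
t_ext = A_cap·L/Q = 2.440 s
t_ret = A_ann·L/Q = 1.871 s
t_cycle = t_ext + t_ret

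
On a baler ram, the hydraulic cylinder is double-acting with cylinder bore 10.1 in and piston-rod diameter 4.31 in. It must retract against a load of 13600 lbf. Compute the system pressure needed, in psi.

P ≈ 208 psi

Rod-side annular area A_ann = π/4 × (10.1² − 4.31²) = 65.53 in^2
Retraction: pressure acts on the annular area.
P = F / A = 13600 lbf / A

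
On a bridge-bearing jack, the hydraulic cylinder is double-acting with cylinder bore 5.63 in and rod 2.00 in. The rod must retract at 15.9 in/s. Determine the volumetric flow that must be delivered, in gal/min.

Q ≈ 89.8 gal/min

Rod-side annular area A_ann = π/4 × (5.63² − 2.00²) = 21.75 in^2
Q = A × v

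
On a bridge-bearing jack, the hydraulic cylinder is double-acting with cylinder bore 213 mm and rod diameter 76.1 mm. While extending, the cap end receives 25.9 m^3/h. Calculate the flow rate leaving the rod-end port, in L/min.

Q_out ≈ 377 L/min

Cap-side area A_cap = π/4 × (213 mm)² = 35630 mm^2
Rod-side annular area A_ann = π/4 × (213² − 76.1²) = 31080 mm^2
Piston speed v = Q_in/A_cap; rod-end outflow Q_out = v × A_ann = Q_in × A_ann/A_cap.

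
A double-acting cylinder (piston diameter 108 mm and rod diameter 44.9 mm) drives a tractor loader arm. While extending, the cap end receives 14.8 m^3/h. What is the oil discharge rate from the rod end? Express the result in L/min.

Q_out ≈ 204 L/min

Cap-side area A_cap = π/4 × (108 mm)² = 9161 mm^2
Rod-side annular area A_ann = π/4 × (108² − 44.9²) = 7578 mm^2
Piston speed v = Q_in/A_cap; rod-end outflow Q_out = v × A_ann = Q_in × A_ann/A_cap.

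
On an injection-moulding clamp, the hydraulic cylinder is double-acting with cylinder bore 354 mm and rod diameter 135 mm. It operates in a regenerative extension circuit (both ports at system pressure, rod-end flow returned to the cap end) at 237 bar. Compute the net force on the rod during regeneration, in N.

With equal pressure on both faces, forces on the annular region cancel; the net push is pressure × rod cross-section.
Rod cross-section A_rod = π/4 × (135 mm)² = 14310 mm^2
F = P × A_rod

F ≈ 3.39e5 N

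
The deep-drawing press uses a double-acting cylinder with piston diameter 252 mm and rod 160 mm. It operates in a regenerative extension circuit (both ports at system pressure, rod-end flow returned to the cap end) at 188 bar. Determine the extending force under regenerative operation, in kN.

F ≈ 378 kN

With equal pressure on both faces, forces on the annular region cancel; the net push is pressure × rod cross-section.
Rod cross-section A_rod = π/4 × (160 mm)² = 20110 mm^2
F = P × A_rod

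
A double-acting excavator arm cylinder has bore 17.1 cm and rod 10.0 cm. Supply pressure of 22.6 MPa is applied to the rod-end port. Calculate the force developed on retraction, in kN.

Rod-side annular area A_ann = π/4 × (17.1² − 10.0²) = 151.1 cm^2
On retraction the pressure acts on the annular area (bore minus rod).
F = P × A_ann

F ≈ 342 kN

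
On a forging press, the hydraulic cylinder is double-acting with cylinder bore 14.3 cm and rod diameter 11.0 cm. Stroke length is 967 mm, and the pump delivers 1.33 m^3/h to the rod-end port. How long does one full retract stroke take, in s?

t ≈ 17.2 s

Rod-side annular area A_ann = π/4 × (14.3² − 11.0²) = 65.57 cm^2
Swept volume V = A × L; t = V / Q = A·L / Q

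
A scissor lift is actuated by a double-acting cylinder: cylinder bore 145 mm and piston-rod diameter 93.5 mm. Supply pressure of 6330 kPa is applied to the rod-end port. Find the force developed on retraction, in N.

F ≈ 61100 N

Rod-side annular area A_ann = π/4 × (145² − 93.5²) = 9647 mm^2
On retraction the pressure acts on the annular area (bore minus rod).
F = P × A_ann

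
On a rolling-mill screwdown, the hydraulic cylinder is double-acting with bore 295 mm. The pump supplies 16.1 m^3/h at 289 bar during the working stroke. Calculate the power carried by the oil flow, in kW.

Hydraulic power = P × Q

W ≈ 129 kW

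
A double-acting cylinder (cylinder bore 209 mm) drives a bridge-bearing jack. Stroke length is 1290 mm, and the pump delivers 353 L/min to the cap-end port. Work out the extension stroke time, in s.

t ≈ 7.52 s

Cap-side area A_cap = π/4 × (209 mm)² = 34310 mm^2
Swept volume V = A × L; t = V / Q = A·L / Q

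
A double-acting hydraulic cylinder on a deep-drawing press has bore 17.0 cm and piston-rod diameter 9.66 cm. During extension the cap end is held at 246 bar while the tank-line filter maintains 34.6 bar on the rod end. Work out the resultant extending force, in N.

Cap-side area A_cap = π/4 × (17.0 cm)² = 227.0 cm^2
Rod-side annular area A_ann = π/4 × (17.0² − 9.66²) = 153.7 cm^2
Net thrust = P_cap·A_cap − P_rod·A_ann = 5.584e5 N − 53180 N

F ≈ 5.05e5 N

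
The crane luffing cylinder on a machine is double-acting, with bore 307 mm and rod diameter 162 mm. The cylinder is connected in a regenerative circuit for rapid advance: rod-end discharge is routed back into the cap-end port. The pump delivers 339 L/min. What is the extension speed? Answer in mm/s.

In regeneration the rod-end outflow joins the pump flow into the cap end, so the net volume the pump must supply per unit advance equals the rod cross-section area.
Rod cross-section A_rod = π/4 × (162 mm)² = 20610 mm^2
v = Q_pump / A_rod

v ≈ 274 mm/s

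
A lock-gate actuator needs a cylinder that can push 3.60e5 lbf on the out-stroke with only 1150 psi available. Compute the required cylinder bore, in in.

D ≈ 20.0 in

Extension force acts on the full piston face: F = P × (π/4)D².
D = √(4F / (πP)) = √(4 × 3.60e5 lbf / (π × 1150 psi))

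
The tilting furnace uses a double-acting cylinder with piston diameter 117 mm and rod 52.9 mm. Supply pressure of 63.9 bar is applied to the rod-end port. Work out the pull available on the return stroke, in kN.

Rod-side annular area A_ann = π/4 × (117² − 52.9²) = 8553 mm^2
On retraction the pressure acts on the annular area (bore minus rod).
F = P × A_ann

F ≈ 54.7 kN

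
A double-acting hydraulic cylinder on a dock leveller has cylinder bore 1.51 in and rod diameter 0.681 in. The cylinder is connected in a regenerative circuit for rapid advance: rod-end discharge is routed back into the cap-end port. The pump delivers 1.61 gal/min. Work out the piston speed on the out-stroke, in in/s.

In regeneration the rod-end outflow joins the pump flow into the cap end, so the net volume the pump must supply per unit advance equals the rod cross-section area.
Rod cross-section A_rod = π/4 × (0.681 in)² = 0.3642 in^2
v = Q_pump / A_rod

v ≈ 17.0 in/s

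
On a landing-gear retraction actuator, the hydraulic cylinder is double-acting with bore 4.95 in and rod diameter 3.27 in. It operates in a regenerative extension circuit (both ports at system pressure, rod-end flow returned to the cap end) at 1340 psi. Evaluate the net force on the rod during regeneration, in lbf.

F ≈ 11300 lbf

With equal pressure on both faces, forces on the annular region cancel; the net push is pressure × rod cross-section.
Rod cross-section A_rod = π/4 × (3.27 in)² = 8.398 in^2
F = P × A_rod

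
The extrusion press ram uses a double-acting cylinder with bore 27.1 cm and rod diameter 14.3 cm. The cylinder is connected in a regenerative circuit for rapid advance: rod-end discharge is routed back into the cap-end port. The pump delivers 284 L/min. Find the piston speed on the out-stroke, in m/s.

In regeneration the rod-end outflow joins the pump flow into the cap end, so the net volume the pump must supply per unit advance equals the rod cross-section area.
Rod cross-section A_rod = π/4 × (14.3 cm)² = 160.6 cm^2
v = Q_pump / A_rod

v ≈ 0.295 m/s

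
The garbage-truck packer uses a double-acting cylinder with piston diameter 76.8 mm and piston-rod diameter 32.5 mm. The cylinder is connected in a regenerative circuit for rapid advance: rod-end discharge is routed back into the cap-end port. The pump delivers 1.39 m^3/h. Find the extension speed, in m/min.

In regeneration the rod-end outflow joins the pump flow into the cap end, so the net volume the pump must supply per unit advance equals the rod cross-section area.
Rod cross-section A_rod = π/4 × (32.5 mm)² = 829.6 mm^2
v = Q_pump / A_rod

v ≈ 27.9 m/min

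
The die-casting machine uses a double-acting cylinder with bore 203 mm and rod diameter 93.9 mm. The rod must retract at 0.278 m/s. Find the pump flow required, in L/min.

Q ≈ 424 L/min

Rod-side annular area A_ann = π/4 × (203² − 93.9²) = 25440 mm^2
Q = A × v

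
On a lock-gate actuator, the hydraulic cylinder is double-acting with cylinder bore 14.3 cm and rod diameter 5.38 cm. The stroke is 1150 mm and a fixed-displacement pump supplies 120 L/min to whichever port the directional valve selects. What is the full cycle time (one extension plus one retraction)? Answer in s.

t ≈ 17.2 s

Cap-side area A_cap = π/4 × (14.3 cm)² = 160.6 cm^2
Rod-side annular area A_ann = π/4 × (14.3² − 5.38²) = 137.9 cm^2
t_ext = A_cap·L/Q = 9.235 s
t_ret = A_ann·L/Q = 7.928 s
t_cycle = t_ext + t_ret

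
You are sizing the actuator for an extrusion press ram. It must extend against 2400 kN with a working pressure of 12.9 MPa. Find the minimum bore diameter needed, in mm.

D ≈ 487 mm

Extension force acts on the full piston face: F = P × (π/4)D².
D = √(4F / (πP)) = √(4 × 2400 kN / (π × 12.9 MPa))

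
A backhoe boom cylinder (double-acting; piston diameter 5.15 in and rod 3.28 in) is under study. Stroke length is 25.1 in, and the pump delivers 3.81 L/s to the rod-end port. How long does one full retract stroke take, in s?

t ≈ 1.34 s

Rod-side annular area A_ann = π/4 × (5.15² − 3.28²) = 12.38 in^2
Swept volume V = A × L; t = V / Q = A·L / Q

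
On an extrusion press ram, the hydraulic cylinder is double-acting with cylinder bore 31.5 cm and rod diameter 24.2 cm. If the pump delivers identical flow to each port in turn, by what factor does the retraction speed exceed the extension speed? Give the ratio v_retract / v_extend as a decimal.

Cap-side area A_cap = π/4 × (31.5 cm)² = 779.3 cm^2
Rod-side annular area A_ann = π/4 × (31.5² − 24.2²) = 319.4 cm^2
For equal Q, v ∝ 1/A, so v_ret/v_ext = A_cap/A_ann.

v_ret/v_ext ≈ 2.44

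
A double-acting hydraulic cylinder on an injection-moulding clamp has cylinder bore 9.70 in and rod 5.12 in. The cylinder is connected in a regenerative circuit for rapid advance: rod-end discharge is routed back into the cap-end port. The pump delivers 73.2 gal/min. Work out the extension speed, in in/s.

v ≈ 13.7 in/s

In regeneration the rod-end outflow joins the pump flow into the cap end, so the net volume the pump must supply per unit advance equals the rod cross-section area.
Rod cross-section A_rod = π/4 × (5.12 in)² = 20.59 in^2
v = Q_pump / A_rod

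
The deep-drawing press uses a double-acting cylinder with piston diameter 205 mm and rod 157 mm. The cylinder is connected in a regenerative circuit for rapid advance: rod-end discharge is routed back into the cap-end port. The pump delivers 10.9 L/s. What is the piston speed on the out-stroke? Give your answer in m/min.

v ≈ 33.8 m/min

In regeneration the rod-end outflow joins the pump flow into the cap end, so the net volume the pump must supply per unit advance equals the rod cross-section area.
Rod cross-section A_rod = π/4 × (157 mm)² = 19360 mm^2
v = Q_pump / A_rod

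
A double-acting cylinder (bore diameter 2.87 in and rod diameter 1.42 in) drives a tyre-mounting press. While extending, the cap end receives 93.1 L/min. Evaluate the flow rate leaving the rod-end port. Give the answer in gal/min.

Cap-side area A_cap = π/4 × (2.87 in)² = 6.469 in^2
Rod-side annular area A_ann = π/4 × (2.87² − 1.42²) = 4.886 in^2
Piston speed v = Q_in/A_cap; rod-end outflow Q_out = v × A_ann = Q_in × A_ann/A_cap.

Q_out ≈ 18.6 gal/min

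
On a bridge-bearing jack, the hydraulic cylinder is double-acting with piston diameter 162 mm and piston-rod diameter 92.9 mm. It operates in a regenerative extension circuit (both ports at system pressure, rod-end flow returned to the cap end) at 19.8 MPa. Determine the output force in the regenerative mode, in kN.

With equal pressure on both faces, forces on the annular region cancel; the net push is pressure × rod cross-section.
Rod cross-section A_rod = π/4 × (92.9 mm)² = 6778 mm^2
F = P × A_rod

F ≈ 134 kN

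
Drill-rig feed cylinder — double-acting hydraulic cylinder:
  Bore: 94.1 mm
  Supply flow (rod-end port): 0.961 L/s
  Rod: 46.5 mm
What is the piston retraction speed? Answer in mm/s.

Rod-side annular area A_ann = π/4 × (94.1² − 46.5²) = 5256 mm^2
Flow into the rod-end port fills the annular volume.
v = Q / A

v ≈ 183 mm/s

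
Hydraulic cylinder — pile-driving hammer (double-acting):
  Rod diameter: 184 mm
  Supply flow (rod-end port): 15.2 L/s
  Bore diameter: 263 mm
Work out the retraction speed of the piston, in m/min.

Rod-side annular area A_ann = π/4 × (263² − 184²) = 27730 mm^2
Flow into the rod-end port fills the annular volume.
v = Q / A

v ≈ 32.9 m/min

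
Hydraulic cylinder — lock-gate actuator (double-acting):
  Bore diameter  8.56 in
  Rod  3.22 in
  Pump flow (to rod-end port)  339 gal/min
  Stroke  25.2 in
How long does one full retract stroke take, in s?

t ≈ 0.954 s

Rod-side annular area A_ann = π/4 × (8.56² − 3.22²) = 49.41 in^2
Swept volume V = A × L; t = V / Q = A·L / Q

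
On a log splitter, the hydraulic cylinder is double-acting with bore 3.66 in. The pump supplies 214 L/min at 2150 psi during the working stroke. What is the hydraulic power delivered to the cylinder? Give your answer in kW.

W ≈ 52.9 kW

Hydraulic power = P × Q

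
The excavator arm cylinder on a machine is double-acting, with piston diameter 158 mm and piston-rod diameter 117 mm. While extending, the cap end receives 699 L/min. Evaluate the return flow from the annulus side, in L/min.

Q_out ≈ 316 L/min

Cap-side area A_cap = π/4 × (158 mm)² = 19610 mm^2
Rod-side annular area A_ann = π/4 × (158² − 117²) = 8855 mm^2
Piston speed v = Q_in/A_cap; rod-end outflow Q_out = v × A_ann = Q_in × A_ann/A_cap.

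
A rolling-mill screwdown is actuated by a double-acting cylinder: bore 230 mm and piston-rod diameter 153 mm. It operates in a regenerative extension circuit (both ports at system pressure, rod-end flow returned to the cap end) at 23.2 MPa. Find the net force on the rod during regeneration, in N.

With equal pressure on both faces, forces on the annular region cancel; the net push is pressure × rod cross-section.
Rod cross-section A_rod = π/4 × (153 mm)² = 18390 mm^2
F = P × A_rod

F ≈ 4.27e5 N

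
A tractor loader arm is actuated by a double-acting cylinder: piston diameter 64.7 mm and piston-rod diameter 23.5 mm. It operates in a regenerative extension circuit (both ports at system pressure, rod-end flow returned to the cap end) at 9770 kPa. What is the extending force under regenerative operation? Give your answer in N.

With equal pressure on both faces, forces on the annular region cancel; the net push is pressure × rod cross-section.
Rod cross-section A_rod = π/4 × (23.5 mm)² = 433.7 mm^2
F = P × A_rod

F ≈ 4240 N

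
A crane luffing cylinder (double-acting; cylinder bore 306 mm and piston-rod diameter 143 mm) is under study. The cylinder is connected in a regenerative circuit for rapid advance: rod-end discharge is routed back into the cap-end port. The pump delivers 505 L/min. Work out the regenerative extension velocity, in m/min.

In regeneration the rod-end outflow joins the pump flow into the cap end, so the net volume the pump must supply per unit advance equals the rod cross-section area.
Rod cross-section A_rod = π/4 × (143 mm)² = 16060 mm^2
v = Q_pump / A_rod

v ≈ 31.4 m/min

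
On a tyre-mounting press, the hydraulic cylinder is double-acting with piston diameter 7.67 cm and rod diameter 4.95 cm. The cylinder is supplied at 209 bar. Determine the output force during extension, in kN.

F ≈ 96.6 kN

Cap-side area A_cap = π/4 × (7.67 cm)² = 46.20 cm^2
F = P × A_cap = 209 bar × A_cap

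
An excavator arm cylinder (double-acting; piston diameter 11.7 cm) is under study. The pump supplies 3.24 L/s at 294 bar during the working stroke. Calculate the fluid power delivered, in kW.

Hydraulic power = P × Q

W ≈ 95.3 kW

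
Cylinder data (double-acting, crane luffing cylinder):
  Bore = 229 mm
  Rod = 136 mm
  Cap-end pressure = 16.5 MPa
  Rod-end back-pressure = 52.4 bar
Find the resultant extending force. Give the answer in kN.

F ≈ 540 kN

Cap-side area A_cap = π/4 × (229 mm)² = 41190 mm^2
Rod-side annular area A_ann = π/4 × (229² − 136²) = 26660 mm^2
Net thrust = P_cap·A_cap − P_rod·A_ann = 679.6 kN − 139.7 kN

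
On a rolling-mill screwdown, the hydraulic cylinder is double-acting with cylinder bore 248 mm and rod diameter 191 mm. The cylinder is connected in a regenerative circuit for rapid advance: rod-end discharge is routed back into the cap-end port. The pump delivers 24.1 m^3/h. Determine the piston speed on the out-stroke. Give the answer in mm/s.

v ≈ 234 mm/s

In regeneration the rod-end outflow joins the pump flow into the cap end, so the net volume the pump must supply per unit advance equals the rod cross-section area.
Rod cross-section A_rod = π/4 × (191 mm)² = 28650 mm^2
v = Q_pump / A_rod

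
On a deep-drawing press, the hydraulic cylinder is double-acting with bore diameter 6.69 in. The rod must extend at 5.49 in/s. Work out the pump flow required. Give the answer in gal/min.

Cap-side area A_cap = π/4 × (6.69 in)² = 35.15 in^2
Q = A × v

Q ≈ 50.1 gal/min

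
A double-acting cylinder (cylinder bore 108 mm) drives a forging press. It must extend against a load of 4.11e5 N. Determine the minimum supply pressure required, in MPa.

P ≈ 44.9 MPa

Cap-side area A_cap = π/4 × (108 mm)² = 9161 mm^2
P = F / A = 4.11e5 N / A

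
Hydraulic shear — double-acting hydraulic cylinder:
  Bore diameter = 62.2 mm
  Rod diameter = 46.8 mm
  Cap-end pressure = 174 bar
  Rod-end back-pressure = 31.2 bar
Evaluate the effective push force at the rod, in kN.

Cap-side area A_cap = π/4 × (62.2 mm)² = 3039 mm^2
Rod-side annular area A_ann = π/4 × (62.2² − 46.8²) = 1318 mm^2
Net thrust = P_cap·A_cap − P_rod·A_ann = 52.87 kN − 4.113 kN

F ≈ 48.8 kN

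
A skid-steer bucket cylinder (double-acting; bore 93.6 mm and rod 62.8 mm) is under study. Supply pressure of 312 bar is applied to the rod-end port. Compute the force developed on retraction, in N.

F ≈ 1.18e5 N

Rod-side annular area A_ann = π/4 × (93.6² − 62.8²) = 3783 mm^2
On retraction the pressure acts on the annular area (bore minus rod).
F = P × A_ann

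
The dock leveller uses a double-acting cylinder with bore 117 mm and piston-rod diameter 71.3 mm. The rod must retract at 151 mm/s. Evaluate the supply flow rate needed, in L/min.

Rod-side annular area A_ann = π/4 × (117² − 71.3²) = 6759 mm^2
Q = A × v

Q ≈ 61.2 L/min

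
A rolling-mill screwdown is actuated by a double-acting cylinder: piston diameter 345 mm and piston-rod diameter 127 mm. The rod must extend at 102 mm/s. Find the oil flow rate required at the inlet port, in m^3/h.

Q ≈ 34.3 m^3/h

Cap-side area A_cap = π/4 × (345 mm)² = 93480 mm^2
Q = A × v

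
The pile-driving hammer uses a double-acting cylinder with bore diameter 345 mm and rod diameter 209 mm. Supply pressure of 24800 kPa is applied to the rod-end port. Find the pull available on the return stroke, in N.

F ≈ 1.47e6 N

Rod-side annular area A_ann = π/4 × (345² − 209²) = 59180 mm^2
On retraction the pressure acts on the annular area (bore minus rod).
F = P × A_ann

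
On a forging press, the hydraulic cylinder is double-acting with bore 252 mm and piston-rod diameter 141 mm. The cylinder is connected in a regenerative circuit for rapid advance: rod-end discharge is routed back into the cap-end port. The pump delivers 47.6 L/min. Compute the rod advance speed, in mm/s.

v ≈ 50.8 mm/s

In regeneration the rod-end outflow joins the pump flow into the cap end, so the net volume the pump must supply per unit advance equals the rod cross-section area.
Rod cross-section A_rod = π/4 × (141 mm)² = 15610 mm^2
v = Q_pump / A_rod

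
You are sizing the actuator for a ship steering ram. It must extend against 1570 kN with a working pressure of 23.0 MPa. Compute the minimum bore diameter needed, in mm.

D ≈ 295 mm

Extension force acts on the full piston face: F = P × (π/4)D².
D = √(4F / (πP)) = √(4 × 1570 kN / (π × 23.0 MPa))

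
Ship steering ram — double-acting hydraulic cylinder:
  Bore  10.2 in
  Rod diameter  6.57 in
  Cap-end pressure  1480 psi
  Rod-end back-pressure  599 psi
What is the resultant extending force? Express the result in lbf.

Cap-side area A_cap = π/4 × (10.2 in)² = 81.71 in^2
Rod-side annular area A_ann = π/4 × (10.2² − 6.57²) = 47.81 in^2
Net thrust = P_cap·A_cap − P_rod·A_ann = 1.209e5 lbf − 28640 lbf

F ≈ 92300 lbf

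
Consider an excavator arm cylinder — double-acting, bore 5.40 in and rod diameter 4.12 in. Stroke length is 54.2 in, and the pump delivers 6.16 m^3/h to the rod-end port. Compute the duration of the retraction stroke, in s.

Rod-side annular area A_ann = π/4 × (5.40² − 4.12²) = 9.571 in^2
Swept volume V = A × L; t = V / Q = A·L / Q

t ≈ 4.97 s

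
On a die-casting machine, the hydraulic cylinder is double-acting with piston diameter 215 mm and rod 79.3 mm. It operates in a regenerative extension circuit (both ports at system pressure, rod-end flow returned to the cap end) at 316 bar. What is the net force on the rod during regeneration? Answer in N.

F ≈ 1.56e5 N

With equal pressure on both faces, forces on the annular region cancel; the net push is pressure × rod cross-section.
Rod cross-section A_rod = π/4 × (79.3 mm)² = 4939 mm^2
F = P × A_rod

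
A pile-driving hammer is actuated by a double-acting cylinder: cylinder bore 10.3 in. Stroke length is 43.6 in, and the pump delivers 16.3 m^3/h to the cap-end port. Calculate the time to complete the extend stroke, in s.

t ≈ 13.1 s

Cap-side area A_cap = π/4 × (10.3 in)² = 83.32 in^2
Swept volume V = A × L; t = V / Q = A·L / Q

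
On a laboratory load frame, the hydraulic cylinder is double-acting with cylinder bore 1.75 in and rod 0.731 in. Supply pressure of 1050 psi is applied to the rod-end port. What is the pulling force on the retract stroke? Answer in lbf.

F ≈ 2080 lbf

Rod-side annular area A_ann = π/4 × (1.75² − 0.731²) = 1.986 in^2
On retraction the pressure acts on the annular area (bore minus rod).
F = P × A_ann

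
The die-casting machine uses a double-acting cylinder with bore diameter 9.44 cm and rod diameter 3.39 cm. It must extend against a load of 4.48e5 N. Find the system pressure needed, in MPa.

Cap-side area A_cap = π/4 × (9.44 cm)² = 69.99 cm^2
P = F / A = 4.48e5 N / A

P ≈ 64.0 MPa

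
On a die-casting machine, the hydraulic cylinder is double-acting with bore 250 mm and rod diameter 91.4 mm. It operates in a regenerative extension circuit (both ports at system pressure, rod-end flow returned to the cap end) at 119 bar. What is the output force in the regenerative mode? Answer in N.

With equal pressure on both faces, forces on the annular region cancel; the net push is pressure × rod cross-section.
Rod cross-section A_rod = π/4 × (91.4 mm)² = 6561 mm^2
F = P × A_rod

F ≈ 78100 N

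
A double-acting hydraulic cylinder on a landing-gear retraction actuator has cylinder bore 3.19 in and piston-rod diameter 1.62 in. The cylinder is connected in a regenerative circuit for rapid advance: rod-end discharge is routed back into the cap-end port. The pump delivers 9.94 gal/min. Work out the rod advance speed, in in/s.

In regeneration the rod-end outflow joins the pump flow into the cap end, so the net volume the pump must supply per unit advance equals the rod cross-section area.
Rod cross-section A_rod = π/4 × (1.62 in)² = 2.061 in^2
v = Q_pump / A_rod

v ≈ 18.6 in/s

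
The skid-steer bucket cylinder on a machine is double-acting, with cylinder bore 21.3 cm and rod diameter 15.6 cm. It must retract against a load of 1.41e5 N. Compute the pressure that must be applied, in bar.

P ≈ 85.4 bar

Rod-side annular area A_ann = π/4 × (21.3² − 15.6²) = 165.2 cm^2
Retraction: pressure acts on the annular area.
P = F / A = 1.41e5 N / A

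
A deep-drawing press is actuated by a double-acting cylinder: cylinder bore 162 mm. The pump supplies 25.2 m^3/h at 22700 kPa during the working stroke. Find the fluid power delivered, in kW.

W ≈ 159 kW

Hydraulic power = P × Q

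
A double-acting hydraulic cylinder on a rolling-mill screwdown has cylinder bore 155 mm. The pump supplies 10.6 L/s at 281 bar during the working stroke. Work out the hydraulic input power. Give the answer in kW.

W ≈ 298 kW

Hydraulic power = P × Q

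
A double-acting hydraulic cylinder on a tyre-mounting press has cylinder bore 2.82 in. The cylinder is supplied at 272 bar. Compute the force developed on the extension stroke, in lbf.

F ≈ 24600 lbf

Cap-side area A_cap = π/4 × (2.82 in)² = 6.246 in^2
F = P × A_cap = 272 bar × A_cap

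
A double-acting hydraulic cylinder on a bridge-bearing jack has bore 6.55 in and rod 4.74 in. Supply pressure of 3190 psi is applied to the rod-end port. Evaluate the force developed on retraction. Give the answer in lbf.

Rod-side annular area A_ann = π/4 × (6.55² − 4.74²) = 16.05 in^2
On retraction the pressure acts on the annular area (bore minus rod).
F = P × A_ann

F ≈ 51200 lbf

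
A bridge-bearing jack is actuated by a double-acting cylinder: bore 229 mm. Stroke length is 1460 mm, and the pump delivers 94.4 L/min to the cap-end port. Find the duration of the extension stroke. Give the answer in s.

t ≈ 38.2 s

Cap-side area A_cap = π/4 × (229 mm)² = 41190 mm^2
Swept volume V = A × L; t = V / Q = A·L / Q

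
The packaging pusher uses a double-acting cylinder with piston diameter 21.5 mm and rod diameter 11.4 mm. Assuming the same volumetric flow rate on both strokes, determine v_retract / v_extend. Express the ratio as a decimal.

v_ret/v_ext ≈ 1.39

Cap-side area A_cap = π/4 × (21.5 mm)² = 363.1 mm^2
Rod-side annular area A_ann = π/4 × (21.5² − 11.4²) = 261.0 mm^2
For equal Q, v ∝ 1/A, so v_ret/v_ext = A_cap/A_ann.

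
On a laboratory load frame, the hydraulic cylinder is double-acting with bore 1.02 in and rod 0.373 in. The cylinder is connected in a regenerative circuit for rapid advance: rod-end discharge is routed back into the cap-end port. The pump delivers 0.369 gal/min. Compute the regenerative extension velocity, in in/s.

In regeneration the rod-end outflow joins the pump flow into the cap end, so the net volume the pump must supply per unit advance equals the rod cross-section area.
Rod cross-section A_rod = π/4 × (0.373 in)² = 0.1093 in^2
v = Q_pump / A_rod

v ≈ 13.0 in/s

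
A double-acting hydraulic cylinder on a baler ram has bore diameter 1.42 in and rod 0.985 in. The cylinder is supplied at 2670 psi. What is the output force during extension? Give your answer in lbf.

F ≈ 4230 lbf

Cap-side area A_cap = π/4 × (1.42 in)² = 1.584 in^2
F = P × A_cap = 2670 psi × A_cap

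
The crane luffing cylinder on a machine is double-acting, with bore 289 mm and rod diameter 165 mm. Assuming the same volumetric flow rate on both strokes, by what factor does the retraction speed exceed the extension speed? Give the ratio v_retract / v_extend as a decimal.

v_ret/v_ext ≈ 1.48

Cap-side area A_cap = π/4 × (289 mm)² = 65600 mm^2
Rod-side annular area A_ann = π/4 × (289² − 165²) = 44210 mm^2
For equal Q, v ∝ 1/A, so v_ret/v_ext = A_cap/A_ann.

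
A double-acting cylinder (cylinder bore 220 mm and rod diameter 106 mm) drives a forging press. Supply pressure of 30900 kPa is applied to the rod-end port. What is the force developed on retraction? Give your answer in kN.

F ≈ 902 kN

Rod-side annular area A_ann = π/4 × (220² − 106²) = 29190 mm^2
On retraction the pressure acts on the annular area (bore minus rod).
F = P × A_ann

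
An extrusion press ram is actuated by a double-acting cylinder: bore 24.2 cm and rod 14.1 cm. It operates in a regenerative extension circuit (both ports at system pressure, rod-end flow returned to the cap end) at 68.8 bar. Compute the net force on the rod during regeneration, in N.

With equal pressure on both faces, forces on the annular region cancel; the net push is pressure × rod cross-section.
Rod cross-section A_rod = π/4 × (14.1 cm)² = 156.1 cm^2
F = P × A_rod

F ≈ 1.07e5 N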